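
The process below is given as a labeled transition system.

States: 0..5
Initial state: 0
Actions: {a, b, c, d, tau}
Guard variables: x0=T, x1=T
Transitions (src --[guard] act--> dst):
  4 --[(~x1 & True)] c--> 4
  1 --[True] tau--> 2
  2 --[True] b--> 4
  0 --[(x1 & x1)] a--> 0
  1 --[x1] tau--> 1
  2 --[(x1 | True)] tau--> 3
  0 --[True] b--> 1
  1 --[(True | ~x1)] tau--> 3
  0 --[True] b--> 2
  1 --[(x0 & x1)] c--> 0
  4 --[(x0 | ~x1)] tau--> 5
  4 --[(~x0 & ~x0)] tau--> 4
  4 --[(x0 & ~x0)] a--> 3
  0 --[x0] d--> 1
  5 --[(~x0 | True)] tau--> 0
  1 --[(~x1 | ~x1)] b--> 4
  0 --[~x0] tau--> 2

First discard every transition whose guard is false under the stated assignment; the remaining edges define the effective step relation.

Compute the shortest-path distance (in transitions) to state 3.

Answer: 2

Working:
Breadth-first toward 3:
  Layer 0: {0}
  Layer 1: {1,2}
  Layer 2: {3,4}
depth(3)=2, e.g. b·tau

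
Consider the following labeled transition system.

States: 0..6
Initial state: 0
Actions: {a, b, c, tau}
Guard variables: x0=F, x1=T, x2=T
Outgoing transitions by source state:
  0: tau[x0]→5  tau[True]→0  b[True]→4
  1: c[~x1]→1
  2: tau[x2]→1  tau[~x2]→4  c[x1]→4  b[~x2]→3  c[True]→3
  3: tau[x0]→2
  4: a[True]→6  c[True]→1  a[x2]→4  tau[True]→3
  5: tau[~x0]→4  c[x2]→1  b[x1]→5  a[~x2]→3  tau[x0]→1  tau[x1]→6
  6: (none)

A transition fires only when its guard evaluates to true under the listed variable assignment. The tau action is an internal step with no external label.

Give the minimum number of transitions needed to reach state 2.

Layered search for 2:
  Layer 0: {0}
  Layer 1: {4}
  Layer 2: {1,3,6}
2 never appears.

Answer: UNREACHABLE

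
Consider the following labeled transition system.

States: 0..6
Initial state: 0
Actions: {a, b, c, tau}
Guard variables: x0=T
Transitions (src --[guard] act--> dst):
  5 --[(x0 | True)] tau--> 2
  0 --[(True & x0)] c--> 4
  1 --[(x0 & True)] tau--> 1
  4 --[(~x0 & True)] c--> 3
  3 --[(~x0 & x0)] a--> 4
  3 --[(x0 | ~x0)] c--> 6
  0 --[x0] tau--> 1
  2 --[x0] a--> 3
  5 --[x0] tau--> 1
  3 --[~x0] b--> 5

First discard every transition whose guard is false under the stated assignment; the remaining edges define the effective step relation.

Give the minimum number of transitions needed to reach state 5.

Layered search for 5:
  L0 = {0}
  L1 = {1,4}
5 never appears.

Answer: UNREACHABLE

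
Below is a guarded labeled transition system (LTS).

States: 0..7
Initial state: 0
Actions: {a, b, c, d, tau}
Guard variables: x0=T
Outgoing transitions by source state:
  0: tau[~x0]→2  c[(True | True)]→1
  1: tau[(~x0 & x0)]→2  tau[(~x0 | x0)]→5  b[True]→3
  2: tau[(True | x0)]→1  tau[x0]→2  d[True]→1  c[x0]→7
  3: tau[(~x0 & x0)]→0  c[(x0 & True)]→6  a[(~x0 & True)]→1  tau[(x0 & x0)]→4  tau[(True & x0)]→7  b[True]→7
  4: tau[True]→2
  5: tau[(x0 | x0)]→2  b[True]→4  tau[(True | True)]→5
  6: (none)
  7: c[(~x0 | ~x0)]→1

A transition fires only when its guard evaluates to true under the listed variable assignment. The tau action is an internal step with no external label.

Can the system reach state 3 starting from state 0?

Answer: REACHABLE

Working:
15 transition(s) survive guard evaluation.
Layer 0: {0}
Layer 1: {1}  cumulative {0,1}
Layer 2: {3,5}  cumulative {0,1,3,5}
Layer 3: {2,4,6,7}  cumulative {0,1,2,3,4,5,6,7}
Reachable = {0,1,2,3,4,5,6,7}
trace reaching 3: c·b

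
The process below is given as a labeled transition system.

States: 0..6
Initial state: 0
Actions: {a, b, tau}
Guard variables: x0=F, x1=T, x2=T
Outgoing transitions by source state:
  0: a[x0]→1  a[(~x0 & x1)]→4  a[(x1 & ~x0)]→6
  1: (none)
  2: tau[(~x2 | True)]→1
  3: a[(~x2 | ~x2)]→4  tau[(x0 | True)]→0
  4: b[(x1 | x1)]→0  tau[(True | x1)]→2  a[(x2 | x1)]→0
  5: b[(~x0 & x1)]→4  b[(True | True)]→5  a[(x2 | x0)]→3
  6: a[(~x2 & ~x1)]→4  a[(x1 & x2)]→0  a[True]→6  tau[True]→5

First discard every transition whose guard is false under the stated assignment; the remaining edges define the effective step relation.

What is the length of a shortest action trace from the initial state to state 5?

Answer: 2

Trace:
Breadth-first toward 5:
  depth 0: {0}
  depth 1: {4,6}
  depth 2: {2,5}
5 enters at depth 2; path a·tau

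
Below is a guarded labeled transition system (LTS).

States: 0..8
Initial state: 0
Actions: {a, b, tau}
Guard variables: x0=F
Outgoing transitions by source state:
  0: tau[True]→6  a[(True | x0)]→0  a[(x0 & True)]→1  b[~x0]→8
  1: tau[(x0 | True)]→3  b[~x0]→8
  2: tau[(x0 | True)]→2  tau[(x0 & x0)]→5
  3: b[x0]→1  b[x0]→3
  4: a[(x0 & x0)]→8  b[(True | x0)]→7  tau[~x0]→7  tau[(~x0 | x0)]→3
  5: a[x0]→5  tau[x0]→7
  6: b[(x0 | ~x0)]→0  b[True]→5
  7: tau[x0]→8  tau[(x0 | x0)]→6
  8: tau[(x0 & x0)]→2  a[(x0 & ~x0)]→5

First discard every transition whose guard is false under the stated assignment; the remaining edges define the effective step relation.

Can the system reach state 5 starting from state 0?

Answer: REACHABLE

Working:
Guard filter leaves 11 enabled edge(s).
L0 = {0}
L1 = {6,8}  now seen {0,6,8}
L2 = {5}  now seen {0,5,6,8}
Reachable = {0,5,6,8}
trace reaching 5: tau·b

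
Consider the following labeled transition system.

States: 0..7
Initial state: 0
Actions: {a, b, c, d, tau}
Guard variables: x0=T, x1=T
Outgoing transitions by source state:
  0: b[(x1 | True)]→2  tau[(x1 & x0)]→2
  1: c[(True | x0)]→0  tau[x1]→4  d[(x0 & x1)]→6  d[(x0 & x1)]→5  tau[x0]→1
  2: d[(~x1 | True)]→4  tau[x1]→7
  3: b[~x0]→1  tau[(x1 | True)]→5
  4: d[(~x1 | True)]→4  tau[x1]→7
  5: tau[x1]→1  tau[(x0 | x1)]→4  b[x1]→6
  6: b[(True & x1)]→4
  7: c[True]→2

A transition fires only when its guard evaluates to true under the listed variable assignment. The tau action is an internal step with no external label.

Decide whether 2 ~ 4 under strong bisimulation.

Compute ~ classes (split until stable):
  round 0: {{0,1,2,3,4,5,6,7}}
  round 1: {{0,5},{1},{2,4},{3},{6},{7}}
  round 2: {{0},{1},{2,4},{3},{5},{6},{7}}
stable after 3 split(s): 7 block(s)
2∈{2,4}, 4∈{2,4}

Answer: BISIMILAR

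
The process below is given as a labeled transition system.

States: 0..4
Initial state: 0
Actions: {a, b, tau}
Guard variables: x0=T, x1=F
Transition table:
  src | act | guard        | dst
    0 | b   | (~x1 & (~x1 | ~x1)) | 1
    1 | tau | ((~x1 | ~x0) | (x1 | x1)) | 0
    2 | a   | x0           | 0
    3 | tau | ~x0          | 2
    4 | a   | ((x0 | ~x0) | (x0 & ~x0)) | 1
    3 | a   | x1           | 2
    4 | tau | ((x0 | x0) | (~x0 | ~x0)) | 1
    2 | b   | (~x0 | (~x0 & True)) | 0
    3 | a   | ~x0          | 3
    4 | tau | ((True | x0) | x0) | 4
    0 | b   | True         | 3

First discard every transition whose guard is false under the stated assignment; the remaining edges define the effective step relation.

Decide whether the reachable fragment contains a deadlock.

Reach set: {0,1,3}
  0: b→1  b→3  [2 exit(s)]
  1: tau→0  [1 exit(s)]
  3: ∅  [STUCK]
trace reaching 3: b

Answer: DEADLOCK at state 3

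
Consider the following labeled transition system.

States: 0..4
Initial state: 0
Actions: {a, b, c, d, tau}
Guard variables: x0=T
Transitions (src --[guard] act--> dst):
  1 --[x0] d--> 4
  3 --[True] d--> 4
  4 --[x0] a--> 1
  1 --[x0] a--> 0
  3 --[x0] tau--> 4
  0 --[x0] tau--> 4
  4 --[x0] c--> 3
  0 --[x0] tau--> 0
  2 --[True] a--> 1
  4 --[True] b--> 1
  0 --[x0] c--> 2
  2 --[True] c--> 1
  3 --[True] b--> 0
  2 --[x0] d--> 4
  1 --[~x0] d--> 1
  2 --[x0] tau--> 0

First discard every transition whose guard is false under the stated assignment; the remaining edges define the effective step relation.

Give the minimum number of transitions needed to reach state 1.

BFS to 1:
  depth 0: {0}
  depth 1: {2,4}
  depth 2: {1,3}
first hit 1 at d=2 via c·a

Answer: 2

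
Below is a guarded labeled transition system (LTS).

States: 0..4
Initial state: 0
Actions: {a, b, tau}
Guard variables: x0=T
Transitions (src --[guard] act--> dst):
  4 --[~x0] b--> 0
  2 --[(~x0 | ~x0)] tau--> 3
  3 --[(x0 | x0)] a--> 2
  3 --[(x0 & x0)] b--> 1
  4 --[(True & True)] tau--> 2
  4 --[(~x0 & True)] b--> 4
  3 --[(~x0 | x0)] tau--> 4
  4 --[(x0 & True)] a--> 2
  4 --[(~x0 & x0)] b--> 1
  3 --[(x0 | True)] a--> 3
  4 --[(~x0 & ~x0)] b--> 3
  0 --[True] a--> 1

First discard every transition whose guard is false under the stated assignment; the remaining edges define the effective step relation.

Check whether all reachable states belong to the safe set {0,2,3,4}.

Safe = {0,2,3,4}
Reach set: {0,1}
  0: ok
  1: VIOLATES
witness against invariant: a → 1

Answer: INVARIANT VIOLATED at state 1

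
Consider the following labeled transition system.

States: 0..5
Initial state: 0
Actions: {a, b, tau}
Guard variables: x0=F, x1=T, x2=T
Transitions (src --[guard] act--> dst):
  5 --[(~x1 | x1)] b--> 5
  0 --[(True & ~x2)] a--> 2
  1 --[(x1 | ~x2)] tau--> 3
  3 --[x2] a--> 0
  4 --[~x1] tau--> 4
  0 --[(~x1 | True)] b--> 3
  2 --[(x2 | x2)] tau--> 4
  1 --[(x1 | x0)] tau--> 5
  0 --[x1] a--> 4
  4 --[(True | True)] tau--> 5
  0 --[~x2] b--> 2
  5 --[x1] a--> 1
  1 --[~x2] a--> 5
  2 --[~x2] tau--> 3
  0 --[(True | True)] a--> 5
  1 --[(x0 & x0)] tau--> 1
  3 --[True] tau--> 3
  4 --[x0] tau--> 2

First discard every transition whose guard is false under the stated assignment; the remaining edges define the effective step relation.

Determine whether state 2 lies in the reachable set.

Answer: UNREACHABLE

Working:
After dropping false guards: 11 live edges.
L0 = {0}
L1 = {3,4,5}  cumulative {0,3,4,5}
L2 = {1}  cumulative {0,1,3,4,5}
Reachable = {0,1,3,4,5}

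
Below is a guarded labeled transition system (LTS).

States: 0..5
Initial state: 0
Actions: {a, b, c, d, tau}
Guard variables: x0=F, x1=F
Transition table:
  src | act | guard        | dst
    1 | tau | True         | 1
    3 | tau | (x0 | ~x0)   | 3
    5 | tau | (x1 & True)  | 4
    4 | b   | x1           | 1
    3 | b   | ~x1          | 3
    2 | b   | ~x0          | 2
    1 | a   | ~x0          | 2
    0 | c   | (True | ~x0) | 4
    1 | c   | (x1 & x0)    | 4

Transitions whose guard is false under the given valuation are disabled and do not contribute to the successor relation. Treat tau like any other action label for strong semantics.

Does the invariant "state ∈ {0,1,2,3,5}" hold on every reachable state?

Answer: INVARIANT VIOLATED at state 4

Analysis:
Inv-set: {0,1,2,3,5}
R = {0,4}
  0: ok
  4: VIOLATES
witness against invariant: c → 4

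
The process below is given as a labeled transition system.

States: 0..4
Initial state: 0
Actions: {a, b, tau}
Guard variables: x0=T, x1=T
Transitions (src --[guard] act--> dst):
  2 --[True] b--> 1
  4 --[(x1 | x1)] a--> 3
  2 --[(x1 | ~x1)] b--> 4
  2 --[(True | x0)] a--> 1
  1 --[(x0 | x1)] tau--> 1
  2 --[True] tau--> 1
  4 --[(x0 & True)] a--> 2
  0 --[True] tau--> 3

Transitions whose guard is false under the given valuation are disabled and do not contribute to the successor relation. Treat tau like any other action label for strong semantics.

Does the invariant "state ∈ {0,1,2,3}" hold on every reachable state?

Safe = {0,1,2,3}
Reach set: {0,3}
  0: ok
  3: ok

Answer: INVARIANT HOLDS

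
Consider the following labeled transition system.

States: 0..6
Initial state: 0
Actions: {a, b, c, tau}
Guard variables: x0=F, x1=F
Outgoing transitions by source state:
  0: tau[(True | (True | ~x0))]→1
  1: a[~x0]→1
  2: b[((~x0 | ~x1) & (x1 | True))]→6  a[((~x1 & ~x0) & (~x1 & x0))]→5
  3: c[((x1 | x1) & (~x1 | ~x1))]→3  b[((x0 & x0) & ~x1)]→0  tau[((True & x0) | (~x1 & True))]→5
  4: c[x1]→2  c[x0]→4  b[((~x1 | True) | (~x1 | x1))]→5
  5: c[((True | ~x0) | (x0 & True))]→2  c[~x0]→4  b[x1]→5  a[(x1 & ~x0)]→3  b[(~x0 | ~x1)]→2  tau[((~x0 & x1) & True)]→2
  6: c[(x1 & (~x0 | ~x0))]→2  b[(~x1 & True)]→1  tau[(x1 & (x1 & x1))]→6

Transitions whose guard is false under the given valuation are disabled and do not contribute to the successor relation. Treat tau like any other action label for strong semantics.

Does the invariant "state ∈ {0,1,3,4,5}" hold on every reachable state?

Answer: INVARIANT HOLDS

Trace:
Allowed set {0,1,3,4,5}
Reachable = {0,1}
  0: safe
  1: safe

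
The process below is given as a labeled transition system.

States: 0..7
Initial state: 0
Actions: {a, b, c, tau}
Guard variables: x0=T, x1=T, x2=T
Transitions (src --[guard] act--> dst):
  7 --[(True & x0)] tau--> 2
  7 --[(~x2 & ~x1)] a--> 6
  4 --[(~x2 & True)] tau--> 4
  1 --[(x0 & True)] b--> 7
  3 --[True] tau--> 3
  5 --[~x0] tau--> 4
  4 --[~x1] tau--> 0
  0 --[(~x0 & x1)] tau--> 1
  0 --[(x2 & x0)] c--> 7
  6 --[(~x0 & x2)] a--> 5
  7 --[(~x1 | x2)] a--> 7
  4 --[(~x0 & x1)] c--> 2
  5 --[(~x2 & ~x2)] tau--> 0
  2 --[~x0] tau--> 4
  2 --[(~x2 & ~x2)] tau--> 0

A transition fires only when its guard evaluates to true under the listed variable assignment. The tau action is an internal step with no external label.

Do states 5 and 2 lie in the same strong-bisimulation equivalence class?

Answer: BISIMILAR

Working:
Bisimulation quotient by refinement:
  P[0] = {{0,1,2,3,4,5,6,7}}
  P[1] = {{0},{1},{2,4,5,6},{3},{7}}
Fixed point at round 2; 5 class(es).
class of 5: {2,4,5,6}; class of 2: {2,4,5,6}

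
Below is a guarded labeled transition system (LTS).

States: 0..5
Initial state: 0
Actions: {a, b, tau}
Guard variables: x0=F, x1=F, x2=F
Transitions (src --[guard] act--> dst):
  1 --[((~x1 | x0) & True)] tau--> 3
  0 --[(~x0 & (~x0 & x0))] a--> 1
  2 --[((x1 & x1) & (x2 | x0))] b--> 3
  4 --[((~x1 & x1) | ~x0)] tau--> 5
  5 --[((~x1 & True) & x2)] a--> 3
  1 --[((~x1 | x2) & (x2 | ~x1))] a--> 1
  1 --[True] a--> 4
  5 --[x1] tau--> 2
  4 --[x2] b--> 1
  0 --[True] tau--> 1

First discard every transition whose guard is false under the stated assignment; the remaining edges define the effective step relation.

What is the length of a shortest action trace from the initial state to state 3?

Answer: 2

Working:
BFS to 3:
  L0 = {0}
  L1 = {1}
  L2 = {3,4}
first hit 3 at d=2 via tau·tau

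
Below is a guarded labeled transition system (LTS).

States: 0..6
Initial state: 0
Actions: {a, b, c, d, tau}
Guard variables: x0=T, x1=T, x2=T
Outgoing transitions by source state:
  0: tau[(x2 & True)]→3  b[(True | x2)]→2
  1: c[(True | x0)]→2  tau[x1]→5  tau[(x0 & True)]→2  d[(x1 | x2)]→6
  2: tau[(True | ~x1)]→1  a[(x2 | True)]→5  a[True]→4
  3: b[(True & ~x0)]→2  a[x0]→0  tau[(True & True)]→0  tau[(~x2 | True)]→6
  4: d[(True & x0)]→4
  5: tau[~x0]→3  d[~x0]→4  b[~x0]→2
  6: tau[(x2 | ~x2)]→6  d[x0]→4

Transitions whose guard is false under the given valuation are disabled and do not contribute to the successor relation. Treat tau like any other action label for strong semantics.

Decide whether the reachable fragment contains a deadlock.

Answer: DEADLOCK at state 5

Trace:
Reach set: {0,1,2,3,4,5,6}
  0: b→2  tau→3  [2 exit(s)]
  1: c→2  d→6  tau→2  tau→5  [4 exit(s)]
  2: a→4  a→5  tau→1  [3 exit(s)]
  3: a→0  tau→0  tau→6  [3 exit(s)]
  4: d→4  [1 exit(s)]
  5: ∅  [STUCK]
  6: d→4  tau→6  [2 exit(s)]
Path to 5: b·a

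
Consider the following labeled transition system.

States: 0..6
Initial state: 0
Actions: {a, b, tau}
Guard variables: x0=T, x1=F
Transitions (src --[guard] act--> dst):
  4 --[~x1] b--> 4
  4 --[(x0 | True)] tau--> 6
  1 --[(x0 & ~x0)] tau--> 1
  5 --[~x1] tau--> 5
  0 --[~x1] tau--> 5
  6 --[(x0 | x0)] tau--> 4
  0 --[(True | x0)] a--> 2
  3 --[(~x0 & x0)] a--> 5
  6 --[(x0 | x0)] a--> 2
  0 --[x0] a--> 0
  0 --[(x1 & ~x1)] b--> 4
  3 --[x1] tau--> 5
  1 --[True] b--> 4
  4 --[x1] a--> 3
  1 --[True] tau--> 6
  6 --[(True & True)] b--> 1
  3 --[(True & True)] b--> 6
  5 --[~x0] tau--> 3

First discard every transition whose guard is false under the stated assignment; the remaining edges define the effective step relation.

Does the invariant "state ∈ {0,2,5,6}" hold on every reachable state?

Allowed set {0,2,5,6}
Reachable = {0,2,5}
  0: ok
  2: ok
  5: ok

Answer: INVARIANT HOLDS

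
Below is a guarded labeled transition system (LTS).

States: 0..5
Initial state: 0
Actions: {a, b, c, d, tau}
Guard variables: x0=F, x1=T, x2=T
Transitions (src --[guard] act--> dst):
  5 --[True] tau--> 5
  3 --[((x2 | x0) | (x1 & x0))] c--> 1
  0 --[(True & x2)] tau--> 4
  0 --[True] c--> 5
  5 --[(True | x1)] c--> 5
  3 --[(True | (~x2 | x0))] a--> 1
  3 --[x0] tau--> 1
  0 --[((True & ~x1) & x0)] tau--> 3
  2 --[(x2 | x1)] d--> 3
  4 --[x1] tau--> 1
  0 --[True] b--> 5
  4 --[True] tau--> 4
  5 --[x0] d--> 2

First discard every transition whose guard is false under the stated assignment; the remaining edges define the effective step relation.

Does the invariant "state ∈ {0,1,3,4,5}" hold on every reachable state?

Safe = {0,1,3,4,5}
Reach set: {0,1,4,5}
  0: safe
  1: safe
  4: safe
  5: safe

Answer: INVARIANT HOLDS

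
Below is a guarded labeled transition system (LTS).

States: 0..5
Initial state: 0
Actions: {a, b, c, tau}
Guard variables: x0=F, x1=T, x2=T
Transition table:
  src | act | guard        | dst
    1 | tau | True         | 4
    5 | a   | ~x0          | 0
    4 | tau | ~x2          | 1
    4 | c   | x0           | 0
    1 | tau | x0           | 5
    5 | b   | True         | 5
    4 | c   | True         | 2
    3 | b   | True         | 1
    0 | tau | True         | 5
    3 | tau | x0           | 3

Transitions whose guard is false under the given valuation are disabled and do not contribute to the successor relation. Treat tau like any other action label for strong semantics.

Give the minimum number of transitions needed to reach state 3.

Breadth-first toward 3:
  Layer 0: {0}
  Layer 1: {5}
3 never appears.

Answer: UNREACHABLE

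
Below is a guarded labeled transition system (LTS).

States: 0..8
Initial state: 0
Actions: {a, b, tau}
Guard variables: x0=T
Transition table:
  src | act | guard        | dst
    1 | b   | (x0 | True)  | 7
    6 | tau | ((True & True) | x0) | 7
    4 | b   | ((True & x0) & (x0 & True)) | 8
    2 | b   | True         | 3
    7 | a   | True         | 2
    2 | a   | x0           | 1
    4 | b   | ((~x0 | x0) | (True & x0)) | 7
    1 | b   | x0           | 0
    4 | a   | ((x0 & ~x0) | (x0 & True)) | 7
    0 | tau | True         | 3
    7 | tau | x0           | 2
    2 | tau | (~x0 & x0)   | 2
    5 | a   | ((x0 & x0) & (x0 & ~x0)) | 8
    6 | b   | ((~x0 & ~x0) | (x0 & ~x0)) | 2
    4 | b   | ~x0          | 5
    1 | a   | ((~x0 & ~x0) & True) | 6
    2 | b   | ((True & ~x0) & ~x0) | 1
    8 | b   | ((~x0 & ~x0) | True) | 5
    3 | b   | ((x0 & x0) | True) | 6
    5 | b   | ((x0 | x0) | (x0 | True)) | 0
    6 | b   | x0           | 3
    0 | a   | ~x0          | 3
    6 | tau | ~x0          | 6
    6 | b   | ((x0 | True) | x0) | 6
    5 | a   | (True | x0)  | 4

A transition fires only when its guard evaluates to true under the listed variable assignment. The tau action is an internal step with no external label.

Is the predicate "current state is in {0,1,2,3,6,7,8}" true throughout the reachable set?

Allowed set {0,1,2,3,6,7,8}
R = {0,1,2,3,6,7}
  0: ok
  1: ok
  2: ok
  3: ok
  6: ok
  7: ok

Answer: INVARIANT HOLDS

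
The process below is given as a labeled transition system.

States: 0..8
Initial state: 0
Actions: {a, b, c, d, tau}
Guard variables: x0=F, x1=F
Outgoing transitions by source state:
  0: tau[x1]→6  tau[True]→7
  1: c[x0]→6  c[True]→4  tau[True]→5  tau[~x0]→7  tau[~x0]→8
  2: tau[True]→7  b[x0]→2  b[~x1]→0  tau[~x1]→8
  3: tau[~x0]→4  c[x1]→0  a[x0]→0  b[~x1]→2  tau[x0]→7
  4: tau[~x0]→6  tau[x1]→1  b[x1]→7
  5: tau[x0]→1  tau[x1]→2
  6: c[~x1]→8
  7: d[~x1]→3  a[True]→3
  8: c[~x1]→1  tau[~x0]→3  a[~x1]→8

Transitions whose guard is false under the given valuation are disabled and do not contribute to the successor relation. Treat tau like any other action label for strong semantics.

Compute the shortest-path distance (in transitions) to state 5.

Answer: 6

Trace:
Breadth-first toward 5:
  Layer 0: {0}
  Layer 1: {7}
  Layer 2: {3}
  Layer 3: {2,4}
  Layer 4: {6,8}
  Layer 5: {1}
  Layer 6: {5}
5 enters at depth 6; path tau·a·b·tau·c·tau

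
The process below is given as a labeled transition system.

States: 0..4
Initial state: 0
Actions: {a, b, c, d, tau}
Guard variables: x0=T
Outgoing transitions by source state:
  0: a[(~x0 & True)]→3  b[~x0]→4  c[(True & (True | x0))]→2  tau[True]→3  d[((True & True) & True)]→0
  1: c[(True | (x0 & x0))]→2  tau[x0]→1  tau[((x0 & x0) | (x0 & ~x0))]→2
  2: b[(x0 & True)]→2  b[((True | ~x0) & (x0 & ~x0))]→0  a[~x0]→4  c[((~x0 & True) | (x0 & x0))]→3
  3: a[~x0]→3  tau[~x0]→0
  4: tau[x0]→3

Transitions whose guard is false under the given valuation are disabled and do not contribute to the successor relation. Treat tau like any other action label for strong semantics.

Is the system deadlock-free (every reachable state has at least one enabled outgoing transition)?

R = {0,2,3}
  0: c→2  d→0  tau→3  [deg 3]
  2: b→2  c→3  [deg 2]
  3: ∅  [no exit]
Path to 3: tau

Answer: DEADLOCK at state 3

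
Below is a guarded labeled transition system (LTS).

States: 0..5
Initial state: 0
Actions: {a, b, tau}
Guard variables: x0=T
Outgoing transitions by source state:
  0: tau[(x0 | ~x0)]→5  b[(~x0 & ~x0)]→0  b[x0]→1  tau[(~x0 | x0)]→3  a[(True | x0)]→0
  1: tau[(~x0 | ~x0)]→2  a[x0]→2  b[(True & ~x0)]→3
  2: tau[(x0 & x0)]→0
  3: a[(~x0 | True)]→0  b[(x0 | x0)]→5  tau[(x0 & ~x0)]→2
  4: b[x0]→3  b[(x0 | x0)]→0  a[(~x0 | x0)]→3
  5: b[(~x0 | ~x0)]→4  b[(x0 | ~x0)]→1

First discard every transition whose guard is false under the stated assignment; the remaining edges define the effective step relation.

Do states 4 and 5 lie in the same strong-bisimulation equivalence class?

Bisimulation quotient by refinement:
  π0 = {{0,1,2,3,4,5}}
  π1 = {{0},{1},{2},{3,4},{5}}
  π2 = {{0},{1},{2},{3},{4},{5}}
stable after 3 split(s): 6 block(s)
4∈{4}, 5∈{5}

Answer: NOT BISIMILAR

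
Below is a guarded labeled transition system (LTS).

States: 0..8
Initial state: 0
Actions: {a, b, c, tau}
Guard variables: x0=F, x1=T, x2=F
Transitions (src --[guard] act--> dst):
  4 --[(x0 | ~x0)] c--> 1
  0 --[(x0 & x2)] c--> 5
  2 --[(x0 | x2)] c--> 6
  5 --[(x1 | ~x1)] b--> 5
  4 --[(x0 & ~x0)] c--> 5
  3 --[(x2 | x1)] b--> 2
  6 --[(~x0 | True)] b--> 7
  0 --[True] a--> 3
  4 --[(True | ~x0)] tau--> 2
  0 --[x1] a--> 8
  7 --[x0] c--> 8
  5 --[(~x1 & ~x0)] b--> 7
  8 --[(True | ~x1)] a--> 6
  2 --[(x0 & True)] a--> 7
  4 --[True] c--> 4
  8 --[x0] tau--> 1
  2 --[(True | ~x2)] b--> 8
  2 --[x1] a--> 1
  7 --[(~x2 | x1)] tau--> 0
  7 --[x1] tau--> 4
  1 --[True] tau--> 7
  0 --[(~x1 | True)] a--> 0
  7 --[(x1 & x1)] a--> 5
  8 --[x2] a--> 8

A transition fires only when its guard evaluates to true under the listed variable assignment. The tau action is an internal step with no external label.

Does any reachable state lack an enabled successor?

Reach set: {0,1,2,3,4,5,6,7,8}
  0: a→0  a→3  a→8  [3 out]
  1: tau→7  [1 out]
  2: a→1  b→8  [2 out]
  3: b→2  [1 out]
  4: c→1  c→4  tau→2  [3 out]
  5: b→5  [1 out]
  6: b→7  [1 out]
  7: a→5  tau→0  tau→4  [3 out]
  8: a→6  [1 out]

Answer: DEADLOCK-FREE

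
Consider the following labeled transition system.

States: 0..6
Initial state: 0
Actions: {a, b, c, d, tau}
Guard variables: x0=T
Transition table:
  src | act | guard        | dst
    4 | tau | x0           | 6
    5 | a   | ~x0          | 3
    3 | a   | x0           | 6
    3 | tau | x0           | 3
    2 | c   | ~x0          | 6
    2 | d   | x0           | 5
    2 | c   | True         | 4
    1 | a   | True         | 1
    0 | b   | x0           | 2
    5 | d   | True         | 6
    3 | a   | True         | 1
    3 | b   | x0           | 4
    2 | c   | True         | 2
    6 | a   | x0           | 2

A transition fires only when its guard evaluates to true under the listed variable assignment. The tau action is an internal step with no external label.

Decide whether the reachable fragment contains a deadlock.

Answer: DEADLOCK-FREE

Trace:
R = {0,2,4,5,6}
  0: b→2  [deg 1]
  2: c→2  c→4  d→5  [deg 3]
  4: tau→6  [deg 1]
  5: d→6  [deg 1]
  6: a→2  [deg 1]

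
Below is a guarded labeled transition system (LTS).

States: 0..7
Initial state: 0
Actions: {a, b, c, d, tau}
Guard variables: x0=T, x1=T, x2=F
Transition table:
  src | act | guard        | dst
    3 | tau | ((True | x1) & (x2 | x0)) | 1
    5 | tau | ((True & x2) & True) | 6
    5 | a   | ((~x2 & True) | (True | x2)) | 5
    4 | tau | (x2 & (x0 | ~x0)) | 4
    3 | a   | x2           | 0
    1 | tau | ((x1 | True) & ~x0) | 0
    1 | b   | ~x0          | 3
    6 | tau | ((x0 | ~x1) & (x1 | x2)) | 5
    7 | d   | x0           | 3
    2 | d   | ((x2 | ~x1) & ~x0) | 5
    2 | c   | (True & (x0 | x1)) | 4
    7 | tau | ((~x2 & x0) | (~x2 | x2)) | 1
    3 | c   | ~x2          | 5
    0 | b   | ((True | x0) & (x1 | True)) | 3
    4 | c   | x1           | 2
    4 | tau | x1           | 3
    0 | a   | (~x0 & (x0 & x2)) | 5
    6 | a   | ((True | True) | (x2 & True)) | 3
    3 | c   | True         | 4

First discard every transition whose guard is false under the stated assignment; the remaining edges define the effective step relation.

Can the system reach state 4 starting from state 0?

Guard filter leaves 12 enabled edge(s).
L0 = {0}
L1 = {3}  cumulative {0,3}
L2 = {1,4,5}  cumulative {0,1,3,4,5}
L3 = {2}  cumulative {0,1,2,3,4,5}
R = {0,1,2,3,4,5}
witness 4: b·c

Answer: REACHABLE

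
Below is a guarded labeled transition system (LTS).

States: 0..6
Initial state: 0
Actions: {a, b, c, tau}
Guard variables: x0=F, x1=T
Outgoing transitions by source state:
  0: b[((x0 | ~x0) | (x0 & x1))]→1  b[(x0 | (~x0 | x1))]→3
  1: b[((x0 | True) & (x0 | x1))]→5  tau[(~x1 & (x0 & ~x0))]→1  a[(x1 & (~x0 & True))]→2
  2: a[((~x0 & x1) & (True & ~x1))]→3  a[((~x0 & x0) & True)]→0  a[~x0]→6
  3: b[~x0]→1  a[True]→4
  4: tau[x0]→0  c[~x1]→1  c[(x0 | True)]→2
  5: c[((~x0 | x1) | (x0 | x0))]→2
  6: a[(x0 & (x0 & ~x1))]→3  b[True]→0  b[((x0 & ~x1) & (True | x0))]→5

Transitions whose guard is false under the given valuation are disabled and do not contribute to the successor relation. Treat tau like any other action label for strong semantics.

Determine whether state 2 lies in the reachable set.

Guard filter leaves 10 enabled edge(s).
L0 = {0}
L1 = {1,3}  total {0,1,3}
L2 = {2,4,5}  total {0,1,2,3,4,5}
L3 = {6}  total {0,1,2,3,4,5,6}
R = {0,1,2,3,4,5,6}
trace reaching 2: b·a

Answer: REACHABLE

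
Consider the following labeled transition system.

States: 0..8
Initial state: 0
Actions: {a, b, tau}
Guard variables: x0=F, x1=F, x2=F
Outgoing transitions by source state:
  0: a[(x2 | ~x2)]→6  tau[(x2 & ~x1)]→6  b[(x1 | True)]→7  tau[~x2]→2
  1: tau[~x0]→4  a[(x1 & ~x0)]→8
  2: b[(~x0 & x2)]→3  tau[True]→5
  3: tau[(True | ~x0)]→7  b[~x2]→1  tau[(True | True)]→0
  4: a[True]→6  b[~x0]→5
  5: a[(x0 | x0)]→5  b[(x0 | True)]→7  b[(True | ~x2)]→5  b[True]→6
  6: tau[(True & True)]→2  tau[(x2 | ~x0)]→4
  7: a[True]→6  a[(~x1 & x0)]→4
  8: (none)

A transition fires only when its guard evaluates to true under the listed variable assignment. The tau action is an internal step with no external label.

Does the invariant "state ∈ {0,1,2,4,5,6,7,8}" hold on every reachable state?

Answer: INVARIANT HOLDS

Analysis:
Inv-set: {0,1,2,4,5,6,7,8}
R = {0,2,4,5,6,7}
  0: ✓
  2: ✓
  4: ✓
  5: ✓
  6: ✓
  7: ✓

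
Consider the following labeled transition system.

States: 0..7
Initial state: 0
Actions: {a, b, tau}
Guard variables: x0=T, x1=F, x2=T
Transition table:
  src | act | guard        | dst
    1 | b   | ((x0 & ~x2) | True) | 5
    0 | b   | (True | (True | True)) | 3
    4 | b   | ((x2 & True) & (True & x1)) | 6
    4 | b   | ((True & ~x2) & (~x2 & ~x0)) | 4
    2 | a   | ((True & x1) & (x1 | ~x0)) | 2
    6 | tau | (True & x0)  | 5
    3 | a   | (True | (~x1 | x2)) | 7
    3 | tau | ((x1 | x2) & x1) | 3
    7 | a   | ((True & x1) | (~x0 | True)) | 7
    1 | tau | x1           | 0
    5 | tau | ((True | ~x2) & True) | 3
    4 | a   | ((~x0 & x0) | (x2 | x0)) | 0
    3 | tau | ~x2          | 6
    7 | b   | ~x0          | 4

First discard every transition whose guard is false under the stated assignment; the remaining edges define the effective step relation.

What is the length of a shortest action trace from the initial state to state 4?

Answer: UNREACHABLE

Analysis:
BFS to 4:
  Layer 0: {0}
  Layer 1: {3}
  Layer 2: {7}
4 never appears.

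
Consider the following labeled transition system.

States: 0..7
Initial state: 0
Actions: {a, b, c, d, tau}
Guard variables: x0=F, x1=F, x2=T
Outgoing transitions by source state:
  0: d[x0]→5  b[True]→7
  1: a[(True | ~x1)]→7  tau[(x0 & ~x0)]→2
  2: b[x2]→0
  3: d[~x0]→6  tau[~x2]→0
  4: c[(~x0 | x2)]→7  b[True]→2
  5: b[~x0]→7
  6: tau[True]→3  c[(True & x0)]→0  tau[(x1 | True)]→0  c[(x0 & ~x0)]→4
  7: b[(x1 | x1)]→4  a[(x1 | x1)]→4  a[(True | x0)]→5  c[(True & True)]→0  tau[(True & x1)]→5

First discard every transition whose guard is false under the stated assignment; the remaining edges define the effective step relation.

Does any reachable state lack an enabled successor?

Reachable = {0,5,7}
  0: b→7  [1 exit(s)]
  5: b→7  [1 exit(s)]
  7: a→5  c→0  [2 exit(s)]

Answer: DEADLOCK-FREE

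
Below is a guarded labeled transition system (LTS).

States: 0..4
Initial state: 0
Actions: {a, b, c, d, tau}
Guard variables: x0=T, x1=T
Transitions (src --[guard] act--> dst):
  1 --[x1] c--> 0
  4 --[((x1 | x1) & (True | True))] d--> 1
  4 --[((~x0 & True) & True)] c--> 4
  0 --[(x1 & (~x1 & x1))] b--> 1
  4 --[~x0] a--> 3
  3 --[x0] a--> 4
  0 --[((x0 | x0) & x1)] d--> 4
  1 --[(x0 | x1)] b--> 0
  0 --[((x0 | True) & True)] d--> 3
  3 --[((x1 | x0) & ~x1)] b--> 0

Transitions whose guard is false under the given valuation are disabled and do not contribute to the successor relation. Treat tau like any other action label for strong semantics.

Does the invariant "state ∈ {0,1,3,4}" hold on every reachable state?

Safe = {0,1,3,4}
Reach set: {0,1,3,4}
  0: ✓
  1: ✓
  3: ✓
  4: ✓

Answer: INVARIANT HOLDS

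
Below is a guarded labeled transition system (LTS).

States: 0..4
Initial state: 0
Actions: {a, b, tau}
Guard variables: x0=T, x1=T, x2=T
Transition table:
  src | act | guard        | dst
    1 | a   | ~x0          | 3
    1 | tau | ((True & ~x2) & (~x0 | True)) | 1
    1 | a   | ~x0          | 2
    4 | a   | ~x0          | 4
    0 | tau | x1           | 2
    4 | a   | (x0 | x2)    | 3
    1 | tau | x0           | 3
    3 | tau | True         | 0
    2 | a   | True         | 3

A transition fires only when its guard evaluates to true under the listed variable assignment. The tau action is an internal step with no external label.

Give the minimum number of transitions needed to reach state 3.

Answer: 2

Trace:
Breadth-first toward 3:
  depth 0: {0}
  depth 1: {2}
  depth 2: {3}
depth(3)=2, e.g. tau·a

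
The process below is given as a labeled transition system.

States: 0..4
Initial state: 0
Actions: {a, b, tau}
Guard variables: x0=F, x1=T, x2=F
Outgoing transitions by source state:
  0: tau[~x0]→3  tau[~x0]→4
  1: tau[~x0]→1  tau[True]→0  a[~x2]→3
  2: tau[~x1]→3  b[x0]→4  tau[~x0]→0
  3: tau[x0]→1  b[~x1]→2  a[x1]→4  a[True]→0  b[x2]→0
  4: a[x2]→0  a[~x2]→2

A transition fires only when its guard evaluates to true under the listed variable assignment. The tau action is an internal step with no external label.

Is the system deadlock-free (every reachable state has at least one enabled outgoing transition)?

Reachable = {0,2,3,4}
  0: tau→3  tau→4  [2 exit(s)]
  2: tau→0  [1 exit(s)]
  3: a→0  a→4  [2 exit(s)]
  4: a→2  [1 exit(s)]

Answer: DEADLOCK-FREE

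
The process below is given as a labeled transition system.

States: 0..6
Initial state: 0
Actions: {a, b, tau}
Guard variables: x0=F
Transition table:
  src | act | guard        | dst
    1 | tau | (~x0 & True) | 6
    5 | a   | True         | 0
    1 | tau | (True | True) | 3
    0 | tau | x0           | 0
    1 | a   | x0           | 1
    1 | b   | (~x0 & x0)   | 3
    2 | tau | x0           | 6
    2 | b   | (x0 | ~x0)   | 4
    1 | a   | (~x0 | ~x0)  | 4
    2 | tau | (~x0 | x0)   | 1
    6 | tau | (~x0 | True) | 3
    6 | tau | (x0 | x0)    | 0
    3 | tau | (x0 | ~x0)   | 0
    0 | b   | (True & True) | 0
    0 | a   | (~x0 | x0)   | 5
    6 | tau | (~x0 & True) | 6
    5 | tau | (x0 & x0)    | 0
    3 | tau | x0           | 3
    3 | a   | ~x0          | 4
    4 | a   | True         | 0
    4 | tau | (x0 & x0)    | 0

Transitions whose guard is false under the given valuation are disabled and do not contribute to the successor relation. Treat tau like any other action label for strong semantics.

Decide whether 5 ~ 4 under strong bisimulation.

Answer: BISIMILAR

Working:
Bisimulation quotient by refinement:
  P[0] = {{0,1,2,3,4,5,6}}
  P[1] = {{0},{1,3},{2},{4,5},{6}}
  P[2] = {{0},{1},{2},{3},{4,5},{6}}
6 equivalence class(es) (converged in 3)
5∈{4,5}, 4∈{4,5}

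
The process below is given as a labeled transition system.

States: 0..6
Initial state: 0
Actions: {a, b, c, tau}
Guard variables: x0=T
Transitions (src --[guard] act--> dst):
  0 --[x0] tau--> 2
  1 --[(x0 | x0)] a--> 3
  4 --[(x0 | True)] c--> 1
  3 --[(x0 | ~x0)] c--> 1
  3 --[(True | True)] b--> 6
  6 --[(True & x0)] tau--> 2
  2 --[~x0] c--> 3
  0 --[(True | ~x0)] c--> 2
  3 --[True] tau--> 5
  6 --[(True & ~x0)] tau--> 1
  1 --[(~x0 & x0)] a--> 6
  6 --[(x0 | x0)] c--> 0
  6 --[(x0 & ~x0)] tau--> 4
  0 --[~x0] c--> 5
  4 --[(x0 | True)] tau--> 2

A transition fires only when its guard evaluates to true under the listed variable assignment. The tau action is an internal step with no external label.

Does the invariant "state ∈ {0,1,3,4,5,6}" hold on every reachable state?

Answer: INVARIANT VIOLATED at state 2

Trace:
Allowed set {0,1,3,4,5,6}
Reachable = {0,2}
  0: ✓
  2: outside
reach 2 via tau — violates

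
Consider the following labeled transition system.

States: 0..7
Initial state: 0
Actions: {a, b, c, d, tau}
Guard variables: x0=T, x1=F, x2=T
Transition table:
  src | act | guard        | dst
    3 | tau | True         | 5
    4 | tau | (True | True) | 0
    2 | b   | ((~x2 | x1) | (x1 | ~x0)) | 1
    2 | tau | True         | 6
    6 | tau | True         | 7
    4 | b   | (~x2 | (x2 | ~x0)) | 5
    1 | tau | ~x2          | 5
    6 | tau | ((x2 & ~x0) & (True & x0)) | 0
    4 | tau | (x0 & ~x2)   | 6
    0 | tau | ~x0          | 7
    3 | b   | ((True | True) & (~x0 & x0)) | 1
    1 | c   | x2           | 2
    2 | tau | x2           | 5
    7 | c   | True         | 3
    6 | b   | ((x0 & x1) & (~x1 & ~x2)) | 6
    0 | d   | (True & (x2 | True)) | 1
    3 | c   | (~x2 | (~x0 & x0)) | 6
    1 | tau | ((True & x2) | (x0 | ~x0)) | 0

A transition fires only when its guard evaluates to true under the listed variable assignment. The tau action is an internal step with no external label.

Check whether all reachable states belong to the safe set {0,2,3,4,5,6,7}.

Safe = {0,2,3,4,5,6,7}
R = {0,1,2,3,5,6,7}
  0: ok
  1: outside
  2: ok
  3: ok
  5: ok
  6: ok
  7: ok
witness against invariant: d → 1

Answer: INVARIANT VIOLATED at state 1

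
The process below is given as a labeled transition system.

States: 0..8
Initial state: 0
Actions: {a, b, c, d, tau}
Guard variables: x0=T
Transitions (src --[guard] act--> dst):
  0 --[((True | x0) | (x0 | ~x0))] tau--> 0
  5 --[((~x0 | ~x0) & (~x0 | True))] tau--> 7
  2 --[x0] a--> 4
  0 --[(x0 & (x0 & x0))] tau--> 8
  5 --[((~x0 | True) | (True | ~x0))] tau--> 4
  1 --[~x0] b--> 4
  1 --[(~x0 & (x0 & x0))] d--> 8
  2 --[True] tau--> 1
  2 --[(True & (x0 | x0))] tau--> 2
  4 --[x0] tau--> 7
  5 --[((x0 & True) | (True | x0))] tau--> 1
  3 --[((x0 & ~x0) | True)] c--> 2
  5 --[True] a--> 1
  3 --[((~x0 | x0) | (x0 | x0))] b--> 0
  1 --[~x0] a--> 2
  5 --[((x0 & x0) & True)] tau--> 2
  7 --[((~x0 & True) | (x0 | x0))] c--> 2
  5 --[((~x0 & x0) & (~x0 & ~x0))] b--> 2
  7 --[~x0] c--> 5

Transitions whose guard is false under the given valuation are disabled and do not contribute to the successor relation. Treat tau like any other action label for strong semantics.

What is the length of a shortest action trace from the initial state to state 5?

Breadth-first toward 5:
  L0 = {0}
  L1 = {8}
5 never appears.

Answer: UNREACHABLE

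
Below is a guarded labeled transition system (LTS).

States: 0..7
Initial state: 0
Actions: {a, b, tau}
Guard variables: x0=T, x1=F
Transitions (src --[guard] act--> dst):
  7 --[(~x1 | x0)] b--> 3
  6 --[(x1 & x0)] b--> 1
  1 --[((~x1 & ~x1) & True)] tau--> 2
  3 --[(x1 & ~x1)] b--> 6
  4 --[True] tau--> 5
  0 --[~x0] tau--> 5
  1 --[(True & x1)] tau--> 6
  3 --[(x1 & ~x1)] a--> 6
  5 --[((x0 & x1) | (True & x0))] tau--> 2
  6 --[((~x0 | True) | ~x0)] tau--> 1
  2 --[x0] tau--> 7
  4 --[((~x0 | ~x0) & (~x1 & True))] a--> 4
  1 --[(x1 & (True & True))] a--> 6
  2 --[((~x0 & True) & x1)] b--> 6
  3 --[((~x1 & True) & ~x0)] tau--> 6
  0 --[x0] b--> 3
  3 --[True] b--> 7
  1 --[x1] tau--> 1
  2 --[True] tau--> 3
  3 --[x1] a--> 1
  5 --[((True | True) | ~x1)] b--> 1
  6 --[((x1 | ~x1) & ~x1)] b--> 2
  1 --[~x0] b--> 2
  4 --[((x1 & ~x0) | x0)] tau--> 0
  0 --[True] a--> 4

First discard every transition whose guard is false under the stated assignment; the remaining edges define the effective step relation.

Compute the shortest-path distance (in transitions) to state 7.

Answer: 2

Working:
Layered search for 7:
  Layer 0: {0}
  Layer 1: {3,4}
  Layer 2: {5,7}
7 enters at depth 2; path b·b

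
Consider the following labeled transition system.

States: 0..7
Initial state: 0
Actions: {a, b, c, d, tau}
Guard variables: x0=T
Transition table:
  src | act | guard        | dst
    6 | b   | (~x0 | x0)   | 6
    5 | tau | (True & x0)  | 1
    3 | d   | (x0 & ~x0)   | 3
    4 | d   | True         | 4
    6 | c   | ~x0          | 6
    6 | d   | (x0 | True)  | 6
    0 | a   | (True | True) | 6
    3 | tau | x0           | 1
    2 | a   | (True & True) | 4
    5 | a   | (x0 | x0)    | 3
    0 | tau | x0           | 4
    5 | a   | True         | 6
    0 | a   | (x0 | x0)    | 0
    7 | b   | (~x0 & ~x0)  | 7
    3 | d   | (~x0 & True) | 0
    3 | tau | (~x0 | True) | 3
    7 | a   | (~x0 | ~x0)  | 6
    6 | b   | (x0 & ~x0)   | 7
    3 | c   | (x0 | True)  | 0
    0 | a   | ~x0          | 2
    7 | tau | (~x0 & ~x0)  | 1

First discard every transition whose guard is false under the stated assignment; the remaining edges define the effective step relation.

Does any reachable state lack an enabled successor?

R = {0,4,6}
  0: a→0  a→6  tau→4  [3 exit(s)]
  4: d→4  [1 exit(s)]
  6: b→6  d→6  [2 exit(s)]

Answer: DEADLOCK-FREE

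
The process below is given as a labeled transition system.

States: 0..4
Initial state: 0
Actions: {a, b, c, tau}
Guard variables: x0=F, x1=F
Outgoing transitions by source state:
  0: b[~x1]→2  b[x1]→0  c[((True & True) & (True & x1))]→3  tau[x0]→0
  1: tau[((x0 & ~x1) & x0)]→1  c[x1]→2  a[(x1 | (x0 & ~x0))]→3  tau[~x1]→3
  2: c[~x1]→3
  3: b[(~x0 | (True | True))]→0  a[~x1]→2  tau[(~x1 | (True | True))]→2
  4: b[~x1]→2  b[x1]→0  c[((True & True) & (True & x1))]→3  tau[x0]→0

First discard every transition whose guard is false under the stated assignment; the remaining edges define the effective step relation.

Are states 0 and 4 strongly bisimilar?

Answer: BISIMILAR

Analysis:
Compute ~ classes (split until stable):
  round 0: {{0,1,2,3,4}}
  round 1: {{0,4},{1},{2},{3}}
stable after 2 split(s): 4 block(s)
class of 0: {0,4}; class of 4: {0,4}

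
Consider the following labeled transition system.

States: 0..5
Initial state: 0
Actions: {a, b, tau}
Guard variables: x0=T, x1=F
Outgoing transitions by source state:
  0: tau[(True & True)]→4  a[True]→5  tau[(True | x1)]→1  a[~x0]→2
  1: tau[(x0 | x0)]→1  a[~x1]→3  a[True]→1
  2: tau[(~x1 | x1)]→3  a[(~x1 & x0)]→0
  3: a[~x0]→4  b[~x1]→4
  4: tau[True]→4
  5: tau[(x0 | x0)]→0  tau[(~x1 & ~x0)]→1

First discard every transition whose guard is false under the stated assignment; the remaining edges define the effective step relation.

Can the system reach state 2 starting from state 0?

After dropping false guards: 11 live edges.
depth 0: {0}
depth 1: {1,4,5}  total {0,1,4,5}
depth 2: {3}  total {0,1,3,4,5}
Reach set: {0,1,3,4,5}

Answer: UNREACHABLE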